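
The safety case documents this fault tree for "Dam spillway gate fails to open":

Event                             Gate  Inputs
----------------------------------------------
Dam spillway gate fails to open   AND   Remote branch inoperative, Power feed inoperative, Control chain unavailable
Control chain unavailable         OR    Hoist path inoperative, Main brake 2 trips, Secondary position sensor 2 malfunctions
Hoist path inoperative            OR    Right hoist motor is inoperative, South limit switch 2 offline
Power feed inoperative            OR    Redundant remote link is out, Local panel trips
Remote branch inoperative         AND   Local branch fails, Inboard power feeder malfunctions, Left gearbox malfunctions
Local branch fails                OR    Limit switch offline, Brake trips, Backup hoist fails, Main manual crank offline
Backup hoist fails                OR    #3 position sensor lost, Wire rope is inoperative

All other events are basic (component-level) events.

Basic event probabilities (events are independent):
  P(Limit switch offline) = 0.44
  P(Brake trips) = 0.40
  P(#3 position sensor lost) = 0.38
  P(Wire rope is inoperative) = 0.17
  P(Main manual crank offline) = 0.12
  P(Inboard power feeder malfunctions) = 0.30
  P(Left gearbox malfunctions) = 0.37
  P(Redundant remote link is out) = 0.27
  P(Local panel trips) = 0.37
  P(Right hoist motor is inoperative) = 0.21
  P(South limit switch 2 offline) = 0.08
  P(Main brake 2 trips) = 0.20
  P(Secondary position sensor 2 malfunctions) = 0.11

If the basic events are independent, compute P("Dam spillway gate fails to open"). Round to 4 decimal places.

P(Backup hoist fails) [OR] = 1 − (1−0.38) × (1−0.17) = 0.485400
P(Local branch fails) [OR] = 1 − (1−0.44) × (1−0.40) × (1−0.485400) × (1−0.12) = 0.847843
P(Remote branch inoperative) [AND] = 0.847843 × 0.30 × 0.37 = 0.094111
P(Power feed inoperative) [OR] = 1 − (1−0.27) × (1−0.37) = 0.540100
P(Hoist path inoperative) [OR] = 1 − (1−0.21) × (1−0.08) = 0.273200
P(Control chain unavailable) [OR] = 1 − (1−0.273200) × (1−0.20) × (1−0.11) = 0.482518
P(Dam spillway gate fails to open) [AND] = 0.094111 × 0.540100 × 0.482518 = 0.024526
Rounded to 4 decimal places: P(Dam spillway gate fails to open) ≈ 0.0245.

0.0245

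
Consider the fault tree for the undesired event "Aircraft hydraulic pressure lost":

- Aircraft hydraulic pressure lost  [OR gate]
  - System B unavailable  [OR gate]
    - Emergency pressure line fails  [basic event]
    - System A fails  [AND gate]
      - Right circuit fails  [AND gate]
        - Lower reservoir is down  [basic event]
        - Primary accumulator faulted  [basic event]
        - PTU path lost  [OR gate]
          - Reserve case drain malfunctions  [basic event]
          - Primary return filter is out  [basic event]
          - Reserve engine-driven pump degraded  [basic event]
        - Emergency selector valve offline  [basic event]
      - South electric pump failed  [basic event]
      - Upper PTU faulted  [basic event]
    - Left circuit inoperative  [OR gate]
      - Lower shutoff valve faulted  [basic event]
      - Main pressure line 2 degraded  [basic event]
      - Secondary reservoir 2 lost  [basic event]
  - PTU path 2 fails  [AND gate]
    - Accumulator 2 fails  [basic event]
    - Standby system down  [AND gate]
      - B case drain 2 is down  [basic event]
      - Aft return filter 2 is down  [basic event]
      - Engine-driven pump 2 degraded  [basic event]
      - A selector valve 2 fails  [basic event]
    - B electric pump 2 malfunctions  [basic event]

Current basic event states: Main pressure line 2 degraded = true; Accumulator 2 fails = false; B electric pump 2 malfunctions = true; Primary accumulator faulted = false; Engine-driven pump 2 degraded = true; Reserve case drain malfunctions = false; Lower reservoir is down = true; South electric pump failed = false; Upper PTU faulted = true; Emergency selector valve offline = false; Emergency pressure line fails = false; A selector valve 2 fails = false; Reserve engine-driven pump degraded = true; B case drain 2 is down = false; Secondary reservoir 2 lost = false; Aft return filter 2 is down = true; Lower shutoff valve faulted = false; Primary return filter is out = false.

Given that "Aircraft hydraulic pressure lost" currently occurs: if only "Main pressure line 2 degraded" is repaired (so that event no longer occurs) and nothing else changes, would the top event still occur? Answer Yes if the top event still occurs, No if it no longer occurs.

No

Counterfactual: set "Main pressure line 2 degraded" to not occurred.
PTU path lost [OR]: Reserve case drain malfunctions=not, Primary return filter is out=not, Reserve engine-driven pump degraded=occurs → at least one input occurs → occurs.
Right circuit fails [AND]: Lower reservoir is down=occurs, Primary accumulator faulted=not, PTU path lost=occurs, Emergency selector valve offline=not → not all inputs occur → does not occur.
System A fails [AND]: Right circuit fails=not, South electric pump failed=not, Upper PTU faulted=occurs → not all inputs occur → does not occur.
Left circuit inoperative [OR]: Lower shutoff valve faulted=not, Main pressure line 2 degraded=not, Secondary reservoir 2 lost=not → no input occurs → does not occur.
System B unavailable [OR]: Emergency pressure line fails=not, System A fails=not, Left circuit inoperative=not → no input occurs → does not occur.
Standby system down [AND]: B case drain 2 is down=not, Aft return filter 2 is down=occurs, Engine-driven pump 2 degraded=occurs, A selector valve 2 fails=not → not all inputs occur → does not occur.
PTU path 2 fails [AND]: Accumulator 2 fails=not, Standby system down=not, B electric pump 2 malfunctions=occurs → not all inputs occur → does not occur.
Aircraft hydraulic pressure lost [OR]: System B unavailable=not, PTU path 2 fails=not → no input occurs → does not occur.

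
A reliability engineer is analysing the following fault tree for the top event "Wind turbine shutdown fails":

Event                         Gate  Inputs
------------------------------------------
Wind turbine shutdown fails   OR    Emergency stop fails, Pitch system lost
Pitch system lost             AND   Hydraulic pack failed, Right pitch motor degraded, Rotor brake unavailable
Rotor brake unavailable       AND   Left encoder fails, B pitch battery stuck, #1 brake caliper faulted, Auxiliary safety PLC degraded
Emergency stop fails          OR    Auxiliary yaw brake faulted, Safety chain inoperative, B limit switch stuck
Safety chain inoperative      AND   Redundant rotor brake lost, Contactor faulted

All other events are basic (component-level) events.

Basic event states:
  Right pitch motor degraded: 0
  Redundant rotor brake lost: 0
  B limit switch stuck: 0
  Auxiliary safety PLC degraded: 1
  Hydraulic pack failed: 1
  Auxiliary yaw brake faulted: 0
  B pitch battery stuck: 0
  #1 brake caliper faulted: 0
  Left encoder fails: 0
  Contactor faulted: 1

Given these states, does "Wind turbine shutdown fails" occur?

No

Safety chain inoperative [AND]: Redundant rotor brake lost=not, Contactor faulted=occurs → not all inputs occur → does not occur.
Emergency stop fails [OR]: Auxiliary yaw brake faulted=not, Safety chain inoperative=not, B limit switch stuck=not → no input occurs → does not occur.
Rotor brake unavailable [AND]: Left encoder fails=not, B pitch battery stuck=not, #1 brake caliper faulted=not, Auxiliary safety PLC degraded=occurs → not all inputs occur → does not occur.
Pitch system lost [AND]: Hydraulic pack failed=occurs, Right pitch motor degraded=not, Rotor brake unavailable=not → not all inputs occur → does not occur.
Wind turbine shutdown fails [OR]: Emergency stop fails=not, Pitch system lost=not → no input occurs → does not occur.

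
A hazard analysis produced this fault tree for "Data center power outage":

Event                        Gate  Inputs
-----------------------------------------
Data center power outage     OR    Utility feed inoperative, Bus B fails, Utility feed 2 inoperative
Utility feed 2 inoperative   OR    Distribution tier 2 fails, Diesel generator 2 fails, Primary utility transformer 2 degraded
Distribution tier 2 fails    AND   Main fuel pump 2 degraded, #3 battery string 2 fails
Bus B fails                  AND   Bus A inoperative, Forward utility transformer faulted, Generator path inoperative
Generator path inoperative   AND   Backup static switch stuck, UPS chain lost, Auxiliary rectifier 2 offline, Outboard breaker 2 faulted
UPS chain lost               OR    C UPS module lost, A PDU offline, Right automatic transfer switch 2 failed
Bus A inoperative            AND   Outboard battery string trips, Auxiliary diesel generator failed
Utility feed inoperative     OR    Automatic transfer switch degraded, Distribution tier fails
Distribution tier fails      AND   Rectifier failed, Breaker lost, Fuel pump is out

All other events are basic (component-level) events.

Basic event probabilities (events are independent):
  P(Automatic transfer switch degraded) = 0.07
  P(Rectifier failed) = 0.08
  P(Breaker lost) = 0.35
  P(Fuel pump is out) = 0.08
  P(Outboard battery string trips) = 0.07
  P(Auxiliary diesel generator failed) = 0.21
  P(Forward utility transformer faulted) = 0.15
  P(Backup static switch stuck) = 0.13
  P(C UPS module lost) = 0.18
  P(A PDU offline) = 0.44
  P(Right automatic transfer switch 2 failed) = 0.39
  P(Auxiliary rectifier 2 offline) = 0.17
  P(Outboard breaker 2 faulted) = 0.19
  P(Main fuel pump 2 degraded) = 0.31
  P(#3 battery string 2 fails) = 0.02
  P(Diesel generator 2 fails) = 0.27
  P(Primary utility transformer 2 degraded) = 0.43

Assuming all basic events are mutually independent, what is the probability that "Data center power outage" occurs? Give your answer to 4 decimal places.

P(Distribution tier fails) [AND] = 0.08 × 0.35 × 0.08 = 0.002240
P(Utility feed inoperative) [OR] = 1 − (1−0.07) × (1−0.002240) = 0.072083
P(Bus A inoperative) [AND] = 0.07 × 0.21 = 0.014700
P(UPS chain lost) [OR] = 1 − (1−0.18) × (1−0.44) × (1−0.39) = 0.719888
P(Generator path inoperative) [AND] = 0.13 × 0.719888 × 0.17 × 0.19 = 0.003023
P(Bus B fails) [AND] = 0.014700 × 0.15 × 0.003023 = 0.000007
P(Distribution tier 2 fails) [AND] = 0.31 × 0.02 = 0.006200
P(Utility feed 2 inoperative) [OR] = 1 − (1−0.006200) × (1−0.27) × (1−0.43) = 0.586480
P(Data center power outage) [OR] = 1 − (1−0.072083) × (1−0.000007) × (1−0.586480) = 0.616290
Rounded to 4 decimal places: P(Data center power outage) ≈ 0.6163.

0.6163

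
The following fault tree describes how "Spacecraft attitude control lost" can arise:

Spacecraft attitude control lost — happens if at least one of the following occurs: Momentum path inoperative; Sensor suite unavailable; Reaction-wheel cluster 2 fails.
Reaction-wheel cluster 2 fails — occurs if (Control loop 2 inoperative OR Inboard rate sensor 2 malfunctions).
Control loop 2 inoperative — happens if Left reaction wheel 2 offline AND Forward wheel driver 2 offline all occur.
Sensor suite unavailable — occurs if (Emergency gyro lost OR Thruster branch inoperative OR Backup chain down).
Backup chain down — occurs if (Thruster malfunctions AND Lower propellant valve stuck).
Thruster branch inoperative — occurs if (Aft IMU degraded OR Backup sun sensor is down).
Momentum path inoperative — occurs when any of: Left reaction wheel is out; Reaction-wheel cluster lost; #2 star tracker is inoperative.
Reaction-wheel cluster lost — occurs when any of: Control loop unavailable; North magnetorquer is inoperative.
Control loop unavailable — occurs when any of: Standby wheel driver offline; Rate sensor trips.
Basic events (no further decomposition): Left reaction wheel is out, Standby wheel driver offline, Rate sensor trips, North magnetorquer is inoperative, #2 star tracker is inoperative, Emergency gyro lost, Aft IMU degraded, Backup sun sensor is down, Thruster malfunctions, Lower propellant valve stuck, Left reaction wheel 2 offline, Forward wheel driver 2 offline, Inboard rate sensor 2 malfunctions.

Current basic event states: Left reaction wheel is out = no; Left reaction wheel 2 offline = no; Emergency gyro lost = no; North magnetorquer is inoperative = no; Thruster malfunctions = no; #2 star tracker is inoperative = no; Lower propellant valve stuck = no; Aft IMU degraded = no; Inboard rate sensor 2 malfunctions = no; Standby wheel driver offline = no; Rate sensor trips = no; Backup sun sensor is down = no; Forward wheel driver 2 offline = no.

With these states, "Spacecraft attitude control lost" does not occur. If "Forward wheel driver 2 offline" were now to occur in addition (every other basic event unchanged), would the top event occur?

No

Counterfactual: set "Forward wheel driver 2 offline" to occurred.
Control loop unavailable [OR]: Standby wheel driver offline=not, Rate sensor trips=not → no input occurs → does not occur.
Reaction-wheel cluster lost [OR]: Control loop unavailable=not, North magnetorquer is inoperative=not → no input occurs → does not occur.
Momentum path inoperative [OR]: Left reaction wheel is out=not, Reaction-wheel cluster lost=not, #2 star tracker is inoperative=not → no input occurs → does not occur.
Thruster branch inoperative [OR]: Aft IMU degraded=not, Backup sun sensor is down=not → no input occurs → does not occur.
Backup chain down [AND]: Thruster malfunctions=not, Lower propellant valve stuck=not → not all inputs occur → does not occur.
Sensor suite unavailable [OR]: Emergency gyro lost=not, Thruster branch inoperative=not, Backup chain down=not → no input occurs → does not occur.
Control loop 2 inoperative [AND]: Left reaction wheel 2 offline=not, Forward wheel driver 2 offline=occurs → not all inputs occur → does not occur.
Reaction-wheel cluster 2 fails [OR]: Control loop 2 inoperative=not, Inboard rate sensor 2 malfunctions=not → no input occurs → does not occur.
Spacecraft attitude control lost [OR]: Momentum path inoperative=not, Sensor suite unavailable=not, Reaction-wheel cluster 2 fails=not → no input occurs → does not occur.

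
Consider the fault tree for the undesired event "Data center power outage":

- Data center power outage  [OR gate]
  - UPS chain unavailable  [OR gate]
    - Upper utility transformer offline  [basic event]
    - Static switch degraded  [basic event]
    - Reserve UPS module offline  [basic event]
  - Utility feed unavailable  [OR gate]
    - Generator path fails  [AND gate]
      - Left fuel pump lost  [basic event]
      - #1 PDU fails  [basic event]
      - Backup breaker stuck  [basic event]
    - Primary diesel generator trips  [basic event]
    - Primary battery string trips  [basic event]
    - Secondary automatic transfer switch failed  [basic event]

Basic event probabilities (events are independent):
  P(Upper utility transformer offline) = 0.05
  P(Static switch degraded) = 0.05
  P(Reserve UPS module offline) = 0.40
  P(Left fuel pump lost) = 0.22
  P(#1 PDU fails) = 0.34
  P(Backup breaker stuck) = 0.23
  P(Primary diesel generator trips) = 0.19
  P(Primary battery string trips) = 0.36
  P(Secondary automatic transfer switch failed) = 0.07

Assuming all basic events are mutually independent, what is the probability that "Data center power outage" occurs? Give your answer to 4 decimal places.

P(UPS chain unavailable) [OR] = 1 − (1−0.05) × (1−0.05) × (1−0.40) = 0.458500
P(Generator path fails) [AND] = 0.22 × 0.34 × 0.23 = 0.017204
P(Utility feed unavailable) [OR] = 1 − (1−0.017204) × (1−0.19) × (1−0.36) × (1−0.07) = 0.526182
P(Data center power outage) [OR] = 1 − (1−0.458500) × (1−0.526182) = 0.743428
Rounded to 4 decimal places: P(Data center power outage) ≈ 0.7434.

0.7434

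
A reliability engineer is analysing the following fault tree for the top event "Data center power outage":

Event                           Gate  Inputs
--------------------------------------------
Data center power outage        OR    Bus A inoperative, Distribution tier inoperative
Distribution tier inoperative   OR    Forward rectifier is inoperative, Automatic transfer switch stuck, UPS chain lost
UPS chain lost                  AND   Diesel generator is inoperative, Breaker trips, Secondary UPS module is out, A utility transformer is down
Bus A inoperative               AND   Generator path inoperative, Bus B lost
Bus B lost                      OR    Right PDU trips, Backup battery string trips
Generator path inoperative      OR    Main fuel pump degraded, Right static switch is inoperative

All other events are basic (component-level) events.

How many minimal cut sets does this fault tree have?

Generator path inoperative [OR]: union of children's cut sets → 2 cut set(s).
Bus B lost [OR]: union of children's cut sets → 2 cut set(s).
Bus A inoperative [AND]: one cut set from each child combined → 2 × 2 = 4 cut set(s).
UPS chain lost [AND]: one cut set from each child combined → 1 × 1 × 1 × 1 = 1 cut set(s).
Distribution tier inoperative [OR]: union of children's cut sets → 3 cut set(s).
Data center power outage [OR]: union of children's cut sets → 7 cut set(s).
Minimal cut sets: {Main fuel pump degraded, Right PDU trips}; {Backup battery string trips, Main fuel pump degraded}; {Right PDU trips, Right static switch is inoperative}; {Backup battery string trips, Right static switch is inoperative}; {Forward rectifier is inoperative}; {Automatic transfer switch stuck}; {A utility transformer is down, Breaker trips, Diesel generator is inoperative, Secondary UPS module is out}.

7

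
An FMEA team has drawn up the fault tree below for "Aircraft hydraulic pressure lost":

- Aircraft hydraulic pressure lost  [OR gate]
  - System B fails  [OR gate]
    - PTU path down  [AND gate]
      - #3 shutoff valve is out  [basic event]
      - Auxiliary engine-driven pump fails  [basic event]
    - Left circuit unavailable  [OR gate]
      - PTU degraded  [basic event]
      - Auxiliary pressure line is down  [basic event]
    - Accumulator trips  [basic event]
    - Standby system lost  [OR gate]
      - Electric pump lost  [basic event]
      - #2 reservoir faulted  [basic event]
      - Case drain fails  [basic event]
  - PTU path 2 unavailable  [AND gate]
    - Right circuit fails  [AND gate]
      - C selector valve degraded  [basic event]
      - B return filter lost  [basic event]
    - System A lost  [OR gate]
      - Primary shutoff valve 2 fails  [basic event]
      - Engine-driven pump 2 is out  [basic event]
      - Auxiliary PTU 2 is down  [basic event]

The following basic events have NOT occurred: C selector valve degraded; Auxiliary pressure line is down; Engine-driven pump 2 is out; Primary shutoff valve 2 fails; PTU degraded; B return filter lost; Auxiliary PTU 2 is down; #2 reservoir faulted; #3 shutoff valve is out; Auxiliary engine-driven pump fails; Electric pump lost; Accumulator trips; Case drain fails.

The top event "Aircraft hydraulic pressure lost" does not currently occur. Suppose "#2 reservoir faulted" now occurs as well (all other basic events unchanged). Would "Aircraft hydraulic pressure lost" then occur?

Yes

Counterfactual: set "#2 reservoir faulted" to occurred.
PTU path down [AND]: #3 shutoff valve is out=not, Auxiliary engine-driven pump fails=not → not all inputs occur → does not occur.
Left circuit unavailable [OR]: PTU degraded=not, Auxiliary pressure line is down=not → no input occurs → does not occur.
Standby system lost [OR]: Electric pump lost=not, #2 reservoir faulted=occurs, Case drain fails=not → at least one input occurs → occurs.
System B fails [OR]: PTU path down=not, Left circuit unavailable=not, Accumulator trips=not, Standby system lost=occurs → at least one input occurs → occurs.
Right circuit fails [AND]: C selector valve degraded=not, B return filter lost=not → not all inputs occur → does not occur.
System A lost [OR]: Primary shutoff valve 2 fails=not, Engine-driven pump 2 is out=not, Auxiliary PTU 2 is down=not → no input occurs → does not occur.
PTU path 2 unavailable [AND]: Right circuit fails=not, System A lost=not → not all inputs occur → does not occur.
Aircraft hydraulic pressure lost [OR]: System B fails=occurs, PTU path 2 unavailable=not → at least one input occurs → occurs.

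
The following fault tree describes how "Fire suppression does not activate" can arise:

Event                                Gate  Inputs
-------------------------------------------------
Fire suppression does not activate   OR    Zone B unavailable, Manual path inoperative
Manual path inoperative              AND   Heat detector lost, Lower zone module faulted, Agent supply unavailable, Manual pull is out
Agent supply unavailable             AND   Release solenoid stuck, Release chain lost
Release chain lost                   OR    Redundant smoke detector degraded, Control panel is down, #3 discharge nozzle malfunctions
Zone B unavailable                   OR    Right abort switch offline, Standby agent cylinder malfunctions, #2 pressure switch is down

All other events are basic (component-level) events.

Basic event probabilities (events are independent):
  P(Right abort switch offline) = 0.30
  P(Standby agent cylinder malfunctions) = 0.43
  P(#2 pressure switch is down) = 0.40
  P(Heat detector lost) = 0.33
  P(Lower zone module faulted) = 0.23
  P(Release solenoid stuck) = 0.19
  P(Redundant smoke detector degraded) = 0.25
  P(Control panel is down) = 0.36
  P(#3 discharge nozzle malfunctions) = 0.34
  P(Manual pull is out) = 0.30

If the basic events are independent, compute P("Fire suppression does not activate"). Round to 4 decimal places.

P(Zone B unavailable) [OR] = 1 − (1−0.30) × (1−0.43) × (1−0.40) = 0.760600
P(Release chain lost) [OR] = 1 − (1−0.25) × (1−0.36) × (1−0.34) = 0.683200
P(Agent supply unavailable) [AND] = 0.19 × 0.683200 = 0.129808
P(Manual path inoperative) [AND] = 0.33 × 0.23 × 0.129808 × 0.30 = 0.002956
P(Fire suppression does not activate) [OR] = 1 − (1−0.760600) × (1−0.002956) = 0.761308
Rounded to 4 decimal places: P(Fire suppression does not activate) ≈ 0.7613.

0.7613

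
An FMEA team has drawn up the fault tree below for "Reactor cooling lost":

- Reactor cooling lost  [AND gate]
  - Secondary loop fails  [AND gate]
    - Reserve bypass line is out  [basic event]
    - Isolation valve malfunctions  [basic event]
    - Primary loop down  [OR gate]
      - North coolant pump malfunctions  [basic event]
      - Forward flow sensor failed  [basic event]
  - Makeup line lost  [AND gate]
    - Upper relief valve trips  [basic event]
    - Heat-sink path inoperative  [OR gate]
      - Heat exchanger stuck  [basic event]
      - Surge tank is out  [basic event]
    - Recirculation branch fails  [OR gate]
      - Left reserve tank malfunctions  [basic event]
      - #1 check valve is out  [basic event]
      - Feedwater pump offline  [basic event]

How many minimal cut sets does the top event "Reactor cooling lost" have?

12

Primary loop down [OR]: union of children's cut sets → 2 cut set(s).
Secondary loop fails [AND]: one cut set from each child combined → 1 × 1 × 2 = 2 cut set(s).
Heat-sink path inoperative [OR]: union of children's cut sets → 2 cut set(s).
Recirculation branch fails [OR]: union of children's cut sets → 3 cut set(s).
Makeup line lost [AND]: one cut set from each child combined → 1 × 2 × 3 = 6 cut set(s).
Reactor cooling lost [AND]: one cut set from each child combined → 2 × 6 = 12 cut set(s).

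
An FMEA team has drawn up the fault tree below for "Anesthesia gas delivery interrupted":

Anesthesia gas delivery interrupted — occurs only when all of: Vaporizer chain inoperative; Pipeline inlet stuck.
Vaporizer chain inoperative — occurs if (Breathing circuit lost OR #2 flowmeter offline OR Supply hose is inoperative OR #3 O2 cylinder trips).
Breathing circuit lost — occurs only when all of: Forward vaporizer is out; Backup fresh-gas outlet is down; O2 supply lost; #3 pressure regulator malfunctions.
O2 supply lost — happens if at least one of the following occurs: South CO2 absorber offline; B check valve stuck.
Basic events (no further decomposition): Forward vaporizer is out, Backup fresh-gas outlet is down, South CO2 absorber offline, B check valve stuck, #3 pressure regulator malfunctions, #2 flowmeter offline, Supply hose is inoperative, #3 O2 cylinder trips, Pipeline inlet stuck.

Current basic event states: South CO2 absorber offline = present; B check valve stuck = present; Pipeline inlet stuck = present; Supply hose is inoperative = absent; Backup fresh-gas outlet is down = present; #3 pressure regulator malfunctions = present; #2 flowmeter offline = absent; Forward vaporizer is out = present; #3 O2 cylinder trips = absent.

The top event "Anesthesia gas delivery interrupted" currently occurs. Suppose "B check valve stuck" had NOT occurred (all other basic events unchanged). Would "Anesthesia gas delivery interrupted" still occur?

Counterfactual: set "B check valve stuck" to not occurred.
O2 supply lost [OR]: South CO2 absorber offline=occurs, B check valve stuck=not → at least one input occurs → occurs.
Breathing circuit lost [AND]: Forward vaporizer is out=occurs, Backup fresh-gas outlet is down=occurs, O2 supply lost=occurs, #3 pressure regulator malfunctions=occurs → all inputs occur → occurs.
Vaporizer chain inoperative [OR]: Breathing circuit lost=occurs, #2 flowmeter offline=not, Supply hose is inoperative=not, #3 O2 cylinder trips=not → at least one input occurs → occurs.
Anesthesia gas delivery interrupted [AND]: Vaporizer chain inoperative=occurs, Pipeline inlet stuck=occurs → all inputs occur → occurs.

Yes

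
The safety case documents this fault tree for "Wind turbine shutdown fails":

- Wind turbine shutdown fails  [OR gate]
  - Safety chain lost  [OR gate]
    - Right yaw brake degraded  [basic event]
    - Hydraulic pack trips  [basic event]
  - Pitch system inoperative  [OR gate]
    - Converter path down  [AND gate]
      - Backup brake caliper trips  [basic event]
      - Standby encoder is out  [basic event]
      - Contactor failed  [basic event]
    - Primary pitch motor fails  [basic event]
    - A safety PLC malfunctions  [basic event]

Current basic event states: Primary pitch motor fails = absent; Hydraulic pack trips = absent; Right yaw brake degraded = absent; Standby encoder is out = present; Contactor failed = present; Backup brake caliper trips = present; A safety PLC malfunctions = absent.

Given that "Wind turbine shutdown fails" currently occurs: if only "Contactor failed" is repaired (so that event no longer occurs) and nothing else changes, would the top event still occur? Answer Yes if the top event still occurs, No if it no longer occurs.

No

Counterfactual: set "Contactor failed" to not occurred.
Safety chain lost [OR]: Right yaw brake degraded=not, Hydraulic pack trips=not → no input occurs → does not occur.
Converter path down [AND]: Backup brake caliper trips=occurs, Standby encoder is out=occurs, Contactor failed=not → not all inputs occur → does not occur.
Pitch system inoperative [OR]: Converter path down=not, Primary pitch motor fails=not, A safety PLC malfunctions=not → no input occurs → does not occur.
Wind turbine shutdown fails [OR]: Safety chain lost=not, Pitch system inoperative=not → no input occurs → does not occur.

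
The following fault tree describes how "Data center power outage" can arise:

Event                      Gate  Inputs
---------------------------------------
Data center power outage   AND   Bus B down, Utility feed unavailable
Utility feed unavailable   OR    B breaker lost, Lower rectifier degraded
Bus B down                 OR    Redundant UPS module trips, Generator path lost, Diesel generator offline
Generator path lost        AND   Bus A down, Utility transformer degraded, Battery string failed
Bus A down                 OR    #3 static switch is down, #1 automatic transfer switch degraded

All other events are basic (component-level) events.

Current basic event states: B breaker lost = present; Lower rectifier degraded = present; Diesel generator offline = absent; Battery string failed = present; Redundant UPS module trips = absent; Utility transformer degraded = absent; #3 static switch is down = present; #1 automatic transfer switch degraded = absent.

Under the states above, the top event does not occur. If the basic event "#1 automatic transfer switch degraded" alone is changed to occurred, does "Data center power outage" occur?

Counterfactual: set "#1 automatic transfer switch degraded" to occurred.
Bus A down [OR]: #3 static switch is down=occurs, #1 automatic transfer switch degraded=occurs → at least one input occurs → occurs.
Generator path lost [AND]: Bus A down=occurs, Utility transformer degraded=not, Battery string failed=occurs → not all inputs occur → does not occur.
Bus B down [OR]: Redundant UPS module trips=not, Generator path lost=not, Diesel generator offline=not → no input occurs → does not occur.
Utility feed unavailable [OR]: B breaker lost=occurs, Lower rectifier degraded=occurs → at least one input occurs → occurs.
Data center power outage [AND]: Bus B down=not, Utility feed unavailable=occurs → not all inputs occur → does not occur.

No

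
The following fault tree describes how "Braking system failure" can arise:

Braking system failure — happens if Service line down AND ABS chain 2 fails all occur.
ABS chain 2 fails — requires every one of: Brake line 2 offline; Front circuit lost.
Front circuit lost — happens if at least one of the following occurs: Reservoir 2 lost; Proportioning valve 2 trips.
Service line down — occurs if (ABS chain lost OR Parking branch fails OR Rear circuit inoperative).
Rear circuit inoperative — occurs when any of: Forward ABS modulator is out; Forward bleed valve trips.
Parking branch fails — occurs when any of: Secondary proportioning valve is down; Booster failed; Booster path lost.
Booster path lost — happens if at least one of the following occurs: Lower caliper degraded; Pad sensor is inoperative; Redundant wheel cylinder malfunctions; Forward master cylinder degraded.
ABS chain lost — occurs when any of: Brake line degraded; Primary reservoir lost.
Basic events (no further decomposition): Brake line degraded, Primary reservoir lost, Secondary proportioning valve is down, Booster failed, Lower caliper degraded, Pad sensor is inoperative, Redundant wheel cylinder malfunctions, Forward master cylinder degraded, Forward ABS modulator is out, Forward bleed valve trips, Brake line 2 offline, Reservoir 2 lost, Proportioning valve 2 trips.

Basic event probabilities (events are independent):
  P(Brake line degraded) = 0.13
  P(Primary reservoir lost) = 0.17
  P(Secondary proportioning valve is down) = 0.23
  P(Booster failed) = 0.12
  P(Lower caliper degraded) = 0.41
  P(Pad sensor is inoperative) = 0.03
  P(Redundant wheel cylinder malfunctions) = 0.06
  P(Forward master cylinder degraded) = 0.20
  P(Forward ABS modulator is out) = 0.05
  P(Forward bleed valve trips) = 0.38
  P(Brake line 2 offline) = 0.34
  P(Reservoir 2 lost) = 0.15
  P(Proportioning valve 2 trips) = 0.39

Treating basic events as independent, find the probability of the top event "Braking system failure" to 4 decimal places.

0.1434

P(ABS chain lost) [OR] = 1 − (1−0.13) × (1−0.17) = 0.277900
P(Booster path lost) [OR] = 1 − (1−0.41) × (1−0.03) × (1−0.06) × (1−0.20) = 0.569630
P(Parking branch fails) [OR] = 1 − (1−0.23) × (1−0.12) × (1−0.569630) = 0.708381
P(Rear circuit inoperative) [OR] = 1 − (1−0.05) × (1−0.38) = 0.411000
P(Service line down) [OR] = 1 − (1−0.277900) × (1−0.708381) × (1−0.411000) = 0.875970
P(Front circuit lost) [OR] = 1 − (1−0.15) × (1−0.39) = 0.481500
P(ABS chain 2 fails) [AND] = 0.34 × 0.481500 = 0.163710
P(Braking system failure) [AND] = 0.875970 × 0.163710 = 0.143405
Rounded to 4 decimal places: P(Braking system failure) ≈ 0.1434.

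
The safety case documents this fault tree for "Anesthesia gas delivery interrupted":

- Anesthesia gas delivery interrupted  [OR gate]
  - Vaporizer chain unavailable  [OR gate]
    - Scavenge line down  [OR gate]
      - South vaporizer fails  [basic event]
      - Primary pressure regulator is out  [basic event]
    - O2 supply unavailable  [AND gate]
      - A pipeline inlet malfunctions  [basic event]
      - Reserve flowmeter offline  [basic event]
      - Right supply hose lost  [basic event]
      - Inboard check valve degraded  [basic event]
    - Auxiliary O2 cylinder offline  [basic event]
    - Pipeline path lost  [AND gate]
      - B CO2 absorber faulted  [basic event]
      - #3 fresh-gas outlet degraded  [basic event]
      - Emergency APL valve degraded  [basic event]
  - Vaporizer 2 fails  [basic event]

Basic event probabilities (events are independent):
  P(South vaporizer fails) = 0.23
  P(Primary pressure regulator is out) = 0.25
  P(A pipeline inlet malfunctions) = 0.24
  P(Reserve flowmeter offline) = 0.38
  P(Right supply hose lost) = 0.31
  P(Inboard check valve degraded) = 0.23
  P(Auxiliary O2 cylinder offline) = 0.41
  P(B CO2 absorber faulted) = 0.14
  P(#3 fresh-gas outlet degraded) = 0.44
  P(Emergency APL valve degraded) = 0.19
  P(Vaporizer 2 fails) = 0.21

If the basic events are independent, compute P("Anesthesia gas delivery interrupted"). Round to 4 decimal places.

0.7357

P(Scavenge line down) [OR] = 1 − (1−0.23) × (1−0.25) = 0.422500
P(O2 supply unavailable) [AND] = 0.24 × 0.38 × 0.31 × 0.23 = 0.006503
P(Pipeline path lost) [AND] = 0.14 × 0.44 × 0.19 = 0.011704
P(Vaporizer chain unavailable) [OR] = 1 − (1−0.422500) × (1−0.006503) × (1−0.41) × (1−0.011704) = 0.665453
P(Anesthesia gas delivery interrupted) [OR] = 1 − (1−0.665453) × (1−0.21) = 0.735708
Rounded to 4 decimal places: P(Anesthesia gas delivery interrupted) ≈ 0.7357.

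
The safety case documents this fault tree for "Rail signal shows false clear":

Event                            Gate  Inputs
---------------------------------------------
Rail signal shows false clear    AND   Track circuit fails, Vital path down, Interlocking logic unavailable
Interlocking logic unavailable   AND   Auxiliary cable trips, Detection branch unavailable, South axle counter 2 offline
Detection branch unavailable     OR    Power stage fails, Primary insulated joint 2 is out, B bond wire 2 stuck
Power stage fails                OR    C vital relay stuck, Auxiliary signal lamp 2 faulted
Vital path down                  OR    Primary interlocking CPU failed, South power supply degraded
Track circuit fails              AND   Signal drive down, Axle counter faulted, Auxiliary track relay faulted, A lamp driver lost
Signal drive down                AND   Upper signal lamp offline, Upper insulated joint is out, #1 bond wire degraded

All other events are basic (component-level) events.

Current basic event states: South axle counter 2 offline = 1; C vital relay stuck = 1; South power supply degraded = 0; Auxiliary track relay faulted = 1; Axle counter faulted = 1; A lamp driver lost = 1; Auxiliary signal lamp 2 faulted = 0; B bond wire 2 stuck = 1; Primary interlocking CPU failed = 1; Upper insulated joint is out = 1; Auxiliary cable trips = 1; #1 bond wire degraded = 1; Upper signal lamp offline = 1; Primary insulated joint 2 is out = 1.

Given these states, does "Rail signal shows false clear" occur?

Yes

Signal drive down [AND]: Upper signal lamp offline=occurs, Upper insulated joint is out=occurs, #1 bond wire degraded=occurs → all inputs occur → occurs.
Track circuit fails [AND]: Signal drive down=occurs, Axle counter faulted=occurs, Auxiliary track relay faulted=occurs, A lamp driver lost=occurs → all inputs occur → occurs.
Vital path down [OR]: Primary interlocking CPU failed=occurs, South power supply degraded=not → at least one input occurs → occurs.
Power stage fails [OR]: C vital relay stuck=occurs, Auxiliary signal lamp 2 faulted=not → at least one input occurs → occurs.
Detection branch unavailable [OR]: Power stage fails=occurs, Primary insulated joint 2 is out=occurs, B bond wire 2 stuck=occurs → at least one input occurs → occurs.
Interlocking logic unavailable [AND]: Auxiliary cable trips=occurs, Detection branch unavailable=occurs, South axle counter 2 offline=occurs → all inputs occur → occurs.
Rail signal shows false clear [AND]: Track circuit fails=occurs, Vital path down=occurs, Interlocking logic unavailable=occurs → all inputs occur → occurs.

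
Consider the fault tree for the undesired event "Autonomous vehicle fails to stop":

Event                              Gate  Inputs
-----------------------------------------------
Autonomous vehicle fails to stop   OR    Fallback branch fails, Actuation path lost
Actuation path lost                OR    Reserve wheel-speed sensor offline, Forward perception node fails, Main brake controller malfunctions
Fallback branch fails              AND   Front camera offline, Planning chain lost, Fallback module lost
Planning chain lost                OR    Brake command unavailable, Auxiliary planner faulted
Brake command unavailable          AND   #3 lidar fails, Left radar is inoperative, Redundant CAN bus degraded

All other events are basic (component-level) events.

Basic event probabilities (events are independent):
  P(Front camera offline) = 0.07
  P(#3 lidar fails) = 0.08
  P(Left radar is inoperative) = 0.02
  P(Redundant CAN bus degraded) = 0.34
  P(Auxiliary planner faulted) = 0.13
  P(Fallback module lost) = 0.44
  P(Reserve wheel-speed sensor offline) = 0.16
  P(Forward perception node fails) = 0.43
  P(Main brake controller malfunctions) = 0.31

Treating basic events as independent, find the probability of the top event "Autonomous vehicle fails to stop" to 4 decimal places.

0.6710

P(Brake command unavailable) [AND] = 0.08 × 0.02 × 0.34 = 0.000544
P(Planning chain lost) [OR] = 1 − (1−0.000544) × (1−0.13) = 0.130473
P(Fallback branch fails) [AND] = 0.07 × 0.130473 × 0.44 = 0.004019
P(Actuation path lost) [OR] = 1 − (1−0.16) × (1−0.43) × (1−0.31) = 0.669628
P(Autonomous vehicle fails to stop) [OR] = 1 − (1−0.004019) × (1−0.669628) = 0.670956
Rounded to 4 decimal places: P(Autonomous vehicle fails to stop) ≈ 0.6710.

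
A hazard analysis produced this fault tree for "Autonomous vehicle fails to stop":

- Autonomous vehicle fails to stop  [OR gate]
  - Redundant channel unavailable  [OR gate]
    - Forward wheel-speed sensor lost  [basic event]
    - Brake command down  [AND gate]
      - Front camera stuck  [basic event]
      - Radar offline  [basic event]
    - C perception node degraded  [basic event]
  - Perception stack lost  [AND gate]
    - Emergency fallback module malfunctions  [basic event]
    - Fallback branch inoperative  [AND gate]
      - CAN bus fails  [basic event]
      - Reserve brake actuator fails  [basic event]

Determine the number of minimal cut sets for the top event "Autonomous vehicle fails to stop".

Brake command down [AND]: one cut set from each child combined → 1 × 1 = 1 cut set(s).
Redundant channel unavailable [OR]: union of children's cut sets → 3 cut set(s).
Fallback branch inoperative [AND]: one cut set from each child combined → 1 × 1 = 1 cut set(s).
Perception stack lost [AND]: one cut set from each child combined → 1 × 1 = 1 cut set(s).
Autonomous vehicle fails to stop [OR]: union of children's cut sets → 4 cut set(s).
Minimal cut sets: {Forward wheel-speed sensor lost}; {Front camera stuck, Radar offline}; {C perception node degraded}; {CAN bus fails, Emergency fallback module malfunctions, Reserve brake actuator fails}.

4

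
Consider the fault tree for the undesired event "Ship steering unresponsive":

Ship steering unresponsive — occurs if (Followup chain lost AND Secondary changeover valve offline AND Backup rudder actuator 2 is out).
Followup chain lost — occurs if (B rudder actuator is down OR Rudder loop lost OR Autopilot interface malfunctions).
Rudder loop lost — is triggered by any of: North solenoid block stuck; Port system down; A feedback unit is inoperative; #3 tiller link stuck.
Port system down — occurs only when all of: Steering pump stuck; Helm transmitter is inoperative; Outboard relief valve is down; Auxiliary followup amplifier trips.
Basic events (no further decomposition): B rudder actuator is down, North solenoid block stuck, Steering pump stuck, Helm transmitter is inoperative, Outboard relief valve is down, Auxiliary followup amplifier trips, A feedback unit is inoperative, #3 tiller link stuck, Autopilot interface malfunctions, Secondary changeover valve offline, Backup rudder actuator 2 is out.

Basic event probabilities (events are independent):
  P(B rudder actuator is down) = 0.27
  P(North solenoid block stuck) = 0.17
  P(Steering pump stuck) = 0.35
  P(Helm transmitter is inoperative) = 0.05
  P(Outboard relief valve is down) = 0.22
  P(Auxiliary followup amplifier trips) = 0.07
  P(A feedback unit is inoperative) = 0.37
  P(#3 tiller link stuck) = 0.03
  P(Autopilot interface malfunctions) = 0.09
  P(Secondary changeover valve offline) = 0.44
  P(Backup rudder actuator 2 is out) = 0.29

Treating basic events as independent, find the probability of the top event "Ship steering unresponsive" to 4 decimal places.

P(Port system down) [AND] = 0.35 × 0.05 × 0.22 × 0.07 = 0.000270
P(Rudder loop lost) [OR] = 1 − (1−0.17) × (1−0.000270) × (1−0.37) × (1−0.03) = 0.492924
P(Followup chain lost) [OR] = 1 − (1−0.27) × (1−0.492924) × (1−0.09) = 0.663149
P(Ship steering unresponsive) [AND] = 0.663149 × 0.44 × 0.29 = 0.084618
Rounded to 4 decimal places: P(Ship steering unresponsive) ≈ 0.0846.

0.0846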